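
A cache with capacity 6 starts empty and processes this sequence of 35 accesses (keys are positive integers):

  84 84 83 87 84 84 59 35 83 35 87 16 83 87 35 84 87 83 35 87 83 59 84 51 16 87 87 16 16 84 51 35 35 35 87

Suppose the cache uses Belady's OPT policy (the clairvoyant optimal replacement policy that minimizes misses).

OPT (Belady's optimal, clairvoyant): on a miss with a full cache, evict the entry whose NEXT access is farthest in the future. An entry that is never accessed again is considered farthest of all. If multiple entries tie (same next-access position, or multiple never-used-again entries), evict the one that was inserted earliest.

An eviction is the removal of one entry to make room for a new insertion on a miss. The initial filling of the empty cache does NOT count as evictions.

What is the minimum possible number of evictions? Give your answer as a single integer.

OPT (Belady) simulation (capacity=6):
  1. access 84: MISS. Cache: [84]
  2. access 84: HIT. Next use of 84: step 5. Cache: [84]
  3. access 83: MISS. Cache: [84 83]
  4. access 87: MISS. Cache: [84 83 87]
  5. access 84: HIT. Next use of 84: step 6. Cache: [84 83 87]
  6. access 84: HIT. Next use of 84: step 16. Cache: [84 83 87]
  7. access 59: MISS. Cache: [84 83 87 59]
  8. access 35: MISS. Cache: [84 83 87 59 35]
  9. access 83: HIT. Next use of 83: step 13. Cache: [84 83 87 59 35]
  10. access 35: HIT. Next use of 35: step 15. Cache: [84 83 87 59 35]
  11. access 87: HIT. Next use of 87: step 14. Cache: [84 83 87 59 35]
  12. access 16: MISS. Cache: [84 83 87 59 35 16]
  13. access 83: HIT. Next use of 83: step 18. Cache: [84 83 87 59 35 16]
  14. access 87: HIT. Next use of 87: step 17. Cache: [84 83 87 59 35 16]
  15. access 35: HIT. Next use of 35: step 19. Cache: [84 83 87 59 35 16]
  16. access 84: HIT. Next use of 84: step 23. Cache: [84 83 87 59 35 16]
  17. access 87: HIT. Next use of 87: step 20. Cache: [84 83 87 59 35 16]
  18. access 83: HIT. Next use of 83: step 21. Cache: [84 83 87 59 35 16]
  19. access 35: HIT. Next use of 35: step 32. Cache: [84 83 87 59 35 16]
  20. access 87: HIT. Next use of 87: step 26. Cache: [84 83 87 59 35 16]
  21. access 83: HIT. Next use of 83: never. Cache: [84 83 87 59 35 16]
  22. access 59: HIT. Next use of 59: never. Cache: [84 83 87 59 35 16]
  23. access 84: HIT. Next use of 84: step 30. Cache: [84 83 87 59 35 16]
  24. access 51: MISS, evict 83 (next use: never). Cache: [84 87 59 35 16 51]
  25. access 16: HIT. Next use of 16: step 28. Cache: [84 87 59 35 16 51]
  26. access 87: HIT. Next use of 87: step 27. Cache: [84 87 59 35 16 51]
  27. access 87: HIT. Next use of 87: step 35. Cache: [84 87 59 35 16 51]
  28. access 16: HIT. Next use of 16: step 29. Cache: [84 87 59 35 16 51]
  29. access 16: HIT. Next use of 16: never. Cache: [84 87 59 35 16 51]
  30. access 84: HIT. Next use of 84: never. Cache: [84 87 59 35 16 51]
  31. access 51: HIT. Next use of 51: never. Cache: [84 87 59 35 16 51]
  32. access 35: HIT. Next use of 35: step 33. Cache: [84 87 59 35 16 51]
  33. access 35: HIT. Next use of 35: step 34. Cache: [84 87 59 35 16 51]
  34. access 35: HIT. Next use of 35: never. Cache: [84 87 59 35 16 51]
  35. access 87: HIT. Next use of 87: never. Cache: [84 87 59 35 16 51]
Total: 28 hits, 7 misses, 1 evictions

Answer: 1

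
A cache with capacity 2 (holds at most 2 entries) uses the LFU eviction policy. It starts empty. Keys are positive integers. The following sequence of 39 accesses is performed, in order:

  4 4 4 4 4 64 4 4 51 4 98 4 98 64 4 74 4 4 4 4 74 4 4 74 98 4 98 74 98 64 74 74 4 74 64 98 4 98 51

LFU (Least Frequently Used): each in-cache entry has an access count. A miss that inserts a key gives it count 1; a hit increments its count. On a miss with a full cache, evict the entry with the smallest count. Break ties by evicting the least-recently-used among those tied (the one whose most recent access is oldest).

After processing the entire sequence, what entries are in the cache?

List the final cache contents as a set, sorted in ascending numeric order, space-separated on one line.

Answer: 4 51

Derivation:
LFU simulation (capacity=2):
  1. access 4: MISS. Cache: [4(c=1)]
  2. access 4: HIT, count now 2. Cache: [4(c=2)]
  3. access 4: HIT, count now 3. Cache: [4(c=3)]
  4. access 4: HIT, count now 4. Cache: [4(c=4)]
  5. access 4: HIT, count now 5. Cache: [4(c=5)]
  6. access 64: MISS. Cache: [64(c=1) 4(c=5)]
  7. access 4: HIT, count now 6. Cache: [64(c=1) 4(c=6)]
  8. access 4: HIT, count now 7. Cache: [64(c=1) 4(c=7)]
  9. access 51: MISS, evict 64(c=1). Cache: [51(c=1) 4(c=7)]
  10. access 4: HIT, count now 8. Cache: [51(c=1) 4(c=8)]
  11. access 98: MISS, evict 51(c=1). Cache: [98(c=1) 4(c=8)]
  12. access 4: HIT, count now 9. Cache: [98(c=1) 4(c=9)]
  13. access 98: HIT, count now 2. Cache: [98(c=2) 4(c=9)]
  14. access 64: MISS, evict 98(c=2). Cache: [64(c=1) 4(c=9)]
  15. access 4: HIT, count now 10. Cache: [64(c=1) 4(c=10)]
  16. access 74: MISS, evict 64(c=1). Cache: [74(c=1) 4(c=10)]
  17. access 4: HIT, count now 11. Cache: [74(c=1) 4(c=11)]
  18. access 4: HIT, count now 12. Cache: [74(c=1) 4(c=12)]
  19. access 4: HIT, count now 13. Cache: [74(c=1) 4(c=13)]
  20. access 4: HIT, count now 14. Cache: [74(c=1) 4(c=14)]
  21. access 74: HIT, count now 2. Cache: [74(c=2) 4(c=14)]
  22. access 4: HIT, count now 15. Cache: [74(c=2) 4(c=15)]
  23. access 4: HIT, count now 16. Cache: [74(c=2) 4(c=16)]
  24. access 74: HIT, count now 3. Cache: [74(c=3) 4(c=16)]
  25. access 98: MISS, evict 74(c=3). Cache: [98(c=1) 4(c=16)]
  26. access 4: HIT, count now 17. Cache: [98(c=1) 4(c=17)]
  27. access 98: HIT, count now 2. Cache: [98(c=2) 4(c=17)]
  28. access 74: MISS, evict 98(c=2). Cache: [74(c=1) 4(c=17)]
  29. access 98: MISS, evict 74(c=1). Cache: [98(c=1) 4(c=17)]
  30. access 64: MISS, evict 98(c=1). Cache: [64(c=1) 4(c=17)]
  31. access 74: MISS, evict 64(c=1). Cache: [74(c=1) 4(c=17)]
  32. access 74: HIT, count now 2. Cache: [74(c=2) 4(c=17)]
  33. access 4: HIT, count now 18. Cache: [74(c=2) 4(c=18)]
  34. access 74: HIT, count now 3. Cache: [74(c=3) 4(c=18)]
  35. access 64: MISS, evict 74(c=3). Cache: [64(c=1) 4(c=18)]
  36. access 98: MISS, evict 64(c=1). Cache: [98(c=1) 4(c=18)]
  37. access 4: HIT, count now 19. Cache: [98(c=1) 4(c=19)]
  38. access 98: HIT, count now 2. Cache: [98(c=2) 4(c=19)]
  39. access 51: MISS, evict 98(c=2). Cache: [51(c=1) 4(c=19)]
Total: 25 hits, 14 misses, 12 evictions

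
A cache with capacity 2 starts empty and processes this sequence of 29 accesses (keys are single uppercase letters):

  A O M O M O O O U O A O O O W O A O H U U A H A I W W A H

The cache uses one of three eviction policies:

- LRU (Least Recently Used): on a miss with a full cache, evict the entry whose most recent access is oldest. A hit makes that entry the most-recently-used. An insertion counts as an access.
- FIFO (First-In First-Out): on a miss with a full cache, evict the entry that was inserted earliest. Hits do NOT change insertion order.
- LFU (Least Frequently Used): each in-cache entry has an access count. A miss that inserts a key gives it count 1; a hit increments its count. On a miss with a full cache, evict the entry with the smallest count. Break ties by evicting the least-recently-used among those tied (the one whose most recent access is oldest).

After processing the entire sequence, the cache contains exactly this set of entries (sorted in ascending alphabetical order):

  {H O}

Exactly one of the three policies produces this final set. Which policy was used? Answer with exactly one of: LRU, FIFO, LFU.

Answer: LFU

Derivation:
Simulating under each policy and comparing final sets:
  LRU: final set = {A H} -> differs
  FIFO: final set = {A H} -> differs
  LFU: final set = {H O} -> MATCHES target
Only LFU produces the target set.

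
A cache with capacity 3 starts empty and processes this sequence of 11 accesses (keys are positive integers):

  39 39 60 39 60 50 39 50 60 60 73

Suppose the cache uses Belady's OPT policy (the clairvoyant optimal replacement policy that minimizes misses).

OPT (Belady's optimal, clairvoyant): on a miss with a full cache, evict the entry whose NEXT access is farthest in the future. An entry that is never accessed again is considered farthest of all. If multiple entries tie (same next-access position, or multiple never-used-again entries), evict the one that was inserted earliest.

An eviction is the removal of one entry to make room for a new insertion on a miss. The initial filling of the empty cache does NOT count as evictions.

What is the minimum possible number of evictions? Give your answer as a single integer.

OPT (Belady) simulation (capacity=3):
  1. access 39: MISS. Cache: [39]
  2. access 39: HIT. Next use of 39: step 4. Cache: [39]
  3. access 60: MISS. Cache: [39 60]
  4. access 39: HIT. Next use of 39: step 7. Cache: [39 60]
  5. access 60: HIT. Next use of 60: step 9. Cache: [39 60]
  6. access 50: MISS. Cache: [39 60 50]
  7. access 39: HIT. Next use of 39: never. Cache: [39 60 50]
  8. access 50: HIT. Next use of 50: never. Cache: [39 60 50]
  9. access 60: HIT. Next use of 60: step 10. Cache: [39 60 50]
  10. access 60: HIT. Next use of 60: never. Cache: [39 60 50]
  11. access 73: MISS, evict 39 (next use: never). Cache: [60 50 73]
Total: 7 hits, 4 misses, 1 evictions

Answer: 1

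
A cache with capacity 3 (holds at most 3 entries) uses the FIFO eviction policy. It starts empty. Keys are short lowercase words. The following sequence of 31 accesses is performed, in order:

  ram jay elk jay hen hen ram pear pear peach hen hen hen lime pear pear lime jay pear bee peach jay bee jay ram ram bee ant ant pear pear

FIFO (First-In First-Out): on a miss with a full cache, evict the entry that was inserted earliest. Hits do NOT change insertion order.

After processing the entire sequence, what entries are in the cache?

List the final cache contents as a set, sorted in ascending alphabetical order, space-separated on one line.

Answer: ant pear ram

Derivation:
FIFO simulation (capacity=3):
  1. access ram: MISS. Cache (old->new): [ram]
  2. access jay: MISS. Cache (old->new): [ram jay]
  3. access elk: MISS. Cache (old->new): [ram jay elk]
  4. access jay: HIT. Cache (old->new): [ram jay elk]
  5. access hen: MISS, evict ram. Cache (old->new): [jay elk hen]
  6. access hen: HIT. Cache (old->new): [jay elk hen]
  7. access ram: MISS, evict jay. Cache (old->new): [elk hen ram]
  8. access pear: MISS, evict elk. Cache (old->new): [hen ram pear]
  9. access pear: HIT. Cache (old->new): [hen ram pear]
  10. access peach: MISS, evict hen. Cache (old->new): [ram pear peach]
  11. access hen: MISS, evict ram. Cache (old->new): [pear peach hen]
  12. access hen: HIT. Cache (old->new): [pear peach hen]
  13. access hen: HIT. Cache (old->new): [pear peach hen]
  14. access lime: MISS, evict pear. Cache (old->new): [peach hen lime]
  15. access pear: MISS, evict peach. Cache (old->new): [hen lime pear]
  16. access pear: HIT. Cache (old->new): [hen lime pear]
  17. access lime: HIT. Cache (old->new): [hen lime pear]
  18. access jay: MISS, evict hen. Cache (old->new): [lime pear jay]
  19. access pear: HIT. Cache (old->new): [lime pear jay]
  20. access bee: MISS, evict lime. Cache (old->new): [pear jay bee]
  21. access peach: MISS, evict pear. Cache (old->new): [jay bee peach]
  22. access jay: HIT. Cache (old->new): [jay bee peach]
  23. access bee: HIT. Cache (old->new): [jay bee peach]
  24. access jay: HIT. Cache (old->new): [jay bee peach]
  25. access ram: MISS, evict jay. Cache (old->new): [bee peach ram]
  26. access ram: HIT. Cache (old->new): [bee peach ram]
  27. access bee: HIT. Cache (old->new): [bee peach ram]
  28. access ant: MISS, evict bee. Cache (old->new): [peach ram ant]
  29. access ant: HIT. Cache (old->new): [peach ram ant]
  30. access pear: MISS, evict peach. Cache (old->new): [ram ant pear]
  31. access pear: HIT. Cache (old->new): [ram ant pear]
Total: 15 hits, 16 misses, 13 evictions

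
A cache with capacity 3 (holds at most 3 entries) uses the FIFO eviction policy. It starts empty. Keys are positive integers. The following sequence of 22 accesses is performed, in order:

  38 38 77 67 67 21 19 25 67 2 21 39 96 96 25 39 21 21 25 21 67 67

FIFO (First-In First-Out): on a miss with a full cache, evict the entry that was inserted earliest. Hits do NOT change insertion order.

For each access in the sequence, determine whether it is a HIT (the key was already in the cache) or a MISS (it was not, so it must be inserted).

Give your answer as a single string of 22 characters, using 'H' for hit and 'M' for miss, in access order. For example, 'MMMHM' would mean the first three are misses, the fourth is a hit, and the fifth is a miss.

FIFO simulation (capacity=3):
  1. access 38: MISS. Cache (old->new): [38]
  2. access 38: HIT. Cache (old->new): [38]
  3. access 77: MISS. Cache (old->new): [38 77]
  4. access 67: MISS. Cache (old->new): [38 77 67]
  5. access 67: HIT. Cache (old->new): [38 77 67]
  6. access 21: MISS, evict 38. Cache (old->new): [77 67 21]
  7. access 19: MISS, evict 77. Cache (old->new): [67 21 19]
  8. access 25: MISS, evict 67. Cache (old->new): [21 19 25]
  9. access 67: MISS, evict 21. Cache (old->new): [19 25 67]
  10. access 2: MISS, evict 19. Cache (old->new): [25 67 2]
  11. access 21: MISS, evict 25. Cache (old->new): [67 2 21]
  12. access 39: MISS, evict 67. Cache (old->new): [2 21 39]
  13. access 96: MISS, evict 2. Cache (old->new): [21 39 96]
  14. access 96: HIT. Cache (old->new): [21 39 96]
  15. access 25: MISS, evict 21. Cache (old->new): [39 96 25]
  16. access 39: HIT. Cache (old->new): [39 96 25]
  17. access 21: MISS, evict 39. Cache (old->new): [96 25 21]
  18. access 21: HIT. Cache (old->new): [96 25 21]
  19. access 25: HIT. Cache (old->new): [96 25 21]
  20. access 21: HIT. Cache (old->new): [96 25 21]
  21. access 67: MISS, evict 96. Cache (old->new): [25 21 67]
  22. access 67: HIT. Cache (old->new): [25 21 67]
Total: 8 hits, 14 misses, 11 evictions

Answer: MHMMHMMMMMMMMHMHMHHHMH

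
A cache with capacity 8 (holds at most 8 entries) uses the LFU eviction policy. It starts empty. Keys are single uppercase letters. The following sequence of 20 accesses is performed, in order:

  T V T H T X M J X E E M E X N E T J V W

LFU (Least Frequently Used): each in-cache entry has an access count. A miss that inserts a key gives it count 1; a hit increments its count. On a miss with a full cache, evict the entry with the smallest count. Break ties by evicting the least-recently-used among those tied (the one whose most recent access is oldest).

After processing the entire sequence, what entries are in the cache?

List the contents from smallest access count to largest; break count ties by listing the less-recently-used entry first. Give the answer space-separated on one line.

LFU simulation (capacity=8):
  1. access T: MISS. Cache: [T(c=1)]
  2. access V: MISS. Cache: [T(c=1) V(c=1)]
  3. access T: HIT, count now 2. Cache: [V(c=1) T(c=2)]
  4. access H: MISS. Cache: [V(c=1) H(c=1) T(c=2)]
  5. access T: HIT, count now 3. Cache: [V(c=1) H(c=1) T(c=3)]
  6. access X: MISS. Cache: [V(c=1) H(c=1) X(c=1) T(c=3)]
  7. access M: MISS. Cache: [V(c=1) H(c=1) X(c=1) M(c=1) T(c=3)]
  8. access J: MISS. Cache: [V(c=1) H(c=1) X(c=1) M(c=1) J(c=1) T(c=3)]
  9. access X: HIT, count now 2. Cache: [V(c=1) H(c=1) M(c=1) J(c=1) X(c=2) T(c=3)]
  10. access E: MISS. Cache: [V(c=1) H(c=1) M(c=1) J(c=1) E(c=1) X(c=2) T(c=3)]
  11. access E: HIT, count now 2. Cache: [V(c=1) H(c=1) M(c=1) J(c=1) X(c=2) E(c=2) T(c=3)]
  12. access M: HIT, count now 2. Cache: [V(c=1) H(c=1) J(c=1) X(c=2) E(c=2) M(c=2) T(c=3)]
  13. access E: HIT, count now 3. Cache: [V(c=1) H(c=1) J(c=1) X(c=2) M(c=2) T(c=3) E(c=3)]
  14. access X: HIT, count now 3. Cache: [V(c=1) H(c=1) J(c=1) M(c=2) T(c=3) E(c=3) X(c=3)]
  15. access N: MISS. Cache: [V(c=1) H(c=1) J(c=1) N(c=1) M(c=2) T(c=3) E(c=3) X(c=3)]
  16. access E: HIT, count now 4. Cache: [V(c=1) H(c=1) J(c=1) N(c=1) M(c=2) T(c=3) X(c=3) E(c=4)]
  17. access T: HIT, count now 4. Cache: [V(c=1) H(c=1) J(c=1) N(c=1) M(c=2) X(c=3) E(c=4) T(c=4)]
  18. access J: HIT, count now 2. Cache: [V(c=1) H(c=1) N(c=1) M(c=2) J(c=2) X(c=3) E(c=4) T(c=4)]
  19. access V: HIT, count now 2. Cache: [H(c=1) N(c=1) M(c=2) J(c=2) V(c=2) X(c=3) E(c=4) T(c=4)]
  20. access W: MISS, evict H(c=1). Cache: [N(c=1) W(c=1) M(c=2) J(c=2) V(c=2) X(c=3) E(c=4) T(c=4)]
Total: 11 hits, 9 misses, 1 evictions

Answer: N W M J V X E T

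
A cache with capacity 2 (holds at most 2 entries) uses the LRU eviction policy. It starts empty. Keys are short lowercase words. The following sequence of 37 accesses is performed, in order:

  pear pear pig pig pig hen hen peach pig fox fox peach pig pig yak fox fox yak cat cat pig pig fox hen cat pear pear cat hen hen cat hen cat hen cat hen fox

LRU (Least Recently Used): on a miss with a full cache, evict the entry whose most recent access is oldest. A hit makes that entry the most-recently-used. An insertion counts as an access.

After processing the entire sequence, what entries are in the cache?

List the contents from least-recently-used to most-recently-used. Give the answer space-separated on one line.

Answer: hen fox

Derivation:
LRU simulation (capacity=2):
  1. access pear: MISS. Cache (LRU->MRU): [pear]
  2. access pear: HIT. Cache (LRU->MRU): [pear]
  3. access pig: MISS. Cache (LRU->MRU): [pear pig]
  4. access pig: HIT. Cache (LRU->MRU): [pear pig]
  5. access pig: HIT. Cache (LRU->MRU): [pear pig]
  6. access hen: MISS, evict pear. Cache (LRU->MRU): [pig hen]
  7. access hen: HIT. Cache (LRU->MRU): [pig hen]
  8. access peach: MISS, evict pig. Cache (LRU->MRU): [hen peach]
  9. access pig: MISS, evict hen. Cache (LRU->MRU): [peach pig]
  10. access fox: MISS, evict peach. Cache (LRU->MRU): [pig fox]
  11. access fox: HIT. Cache (LRU->MRU): [pig fox]
  12. access peach: MISS, evict pig. Cache (LRU->MRU): [fox peach]
  13. access pig: MISS, evict fox. Cache (LRU->MRU): [peach pig]
  14. access pig: HIT. Cache (LRU->MRU): [peach pig]
  15. access yak: MISS, evict peach. Cache (LRU->MRU): [pig yak]
  16. access fox: MISS, evict pig. Cache (LRU->MRU): [yak fox]
  17. access fox: HIT. Cache (LRU->MRU): [yak fox]
  18. access yak: HIT. Cache (LRU->MRU): [fox yak]
  19. access cat: MISS, evict fox. Cache (LRU->MRU): [yak cat]
  20. access cat: HIT. Cache (LRU->MRU): [yak cat]
  21. access pig: MISS, evict yak. Cache (LRU->MRU): [cat pig]
  22. access pig: HIT. Cache (LRU->MRU): [cat pig]
  23. access fox: MISS, evict cat. Cache (LRU->MRU): [pig fox]
  24. access hen: MISS, evict pig. Cache (LRU->MRU): [fox hen]
  25. access cat: MISS, evict fox. Cache (LRU->MRU): [hen cat]
  26. access pear: MISS, evict hen. Cache (LRU->MRU): [cat pear]
  27. access pear: HIT. Cache (LRU->MRU): [cat pear]
  28. access cat: HIT. Cache (LRU->MRU): [pear cat]
  29. access hen: MISS, evict pear. Cache (LRU->MRU): [cat hen]
  30. access hen: HIT. Cache (LRU->MRU): [cat hen]
  31. access cat: HIT. Cache (LRU->MRU): [hen cat]
  32. access hen: HIT. Cache (LRU->MRU): [cat hen]
  33. access cat: HIT. Cache (LRU->MRU): [hen cat]
  34. access hen: HIT. Cache (LRU->MRU): [cat hen]
  35. access cat: HIT. Cache (LRU->MRU): [hen cat]
  36. access hen: HIT. Cache (LRU->MRU): [cat hen]
  37. access fox: MISS, evict cat. Cache (LRU->MRU): [hen fox]
Total: 19 hits, 18 misses, 16 evictions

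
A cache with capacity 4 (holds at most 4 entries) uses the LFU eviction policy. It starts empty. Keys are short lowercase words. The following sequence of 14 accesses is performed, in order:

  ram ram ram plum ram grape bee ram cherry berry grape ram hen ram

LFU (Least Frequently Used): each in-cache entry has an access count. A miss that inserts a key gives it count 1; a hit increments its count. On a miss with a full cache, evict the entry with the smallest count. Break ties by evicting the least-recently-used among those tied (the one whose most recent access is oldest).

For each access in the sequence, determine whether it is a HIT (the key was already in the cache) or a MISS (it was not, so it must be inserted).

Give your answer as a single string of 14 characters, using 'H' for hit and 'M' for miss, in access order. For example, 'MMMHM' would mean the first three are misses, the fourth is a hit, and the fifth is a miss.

LFU simulation (capacity=4):
  1. access ram: MISS. Cache: [ram(c=1)]
  2. access ram: HIT, count now 2. Cache: [ram(c=2)]
  3. access ram: HIT, count now 3. Cache: [ram(c=3)]
  4. access plum: MISS. Cache: [plum(c=1) ram(c=3)]
  5. access ram: HIT, count now 4. Cache: [plum(c=1) ram(c=4)]
  6. access grape: MISS. Cache: [plum(c=1) grape(c=1) ram(c=4)]
  7. access bee: MISS. Cache: [plum(c=1) grape(c=1) bee(c=1) ram(c=4)]
  8. access ram: HIT, count now 5. Cache: [plum(c=1) grape(c=1) bee(c=1) ram(c=5)]
  9. access cherry: MISS, evict plum(c=1). Cache: [grape(c=1) bee(c=1) cherry(c=1) ram(c=5)]
  10. access berry: MISS, evict grape(c=1). Cache: [bee(c=1) cherry(c=1) berry(c=1) ram(c=5)]
  11. access grape: MISS, evict bee(c=1). Cache: [cherry(c=1) berry(c=1) grape(c=1) ram(c=5)]
  12. access ram: HIT, count now 6. Cache: [cherry(c=1) berry(c=1) grape(c=1) ram(c=6)]
  13. access hen: MISS, evict cherry(c=1). Cache: [berry(c=1) grape(c=1) hen(c=1) ram(c=6)]
  14. access ram: HIT, count now 7. Cache: [berry(c=1) grape(c=1) hen(c=1) ram(c=7)]
Total: 6 hits, 8 misses, 4 evictions

Answer: MHHMHMMHMMMHMH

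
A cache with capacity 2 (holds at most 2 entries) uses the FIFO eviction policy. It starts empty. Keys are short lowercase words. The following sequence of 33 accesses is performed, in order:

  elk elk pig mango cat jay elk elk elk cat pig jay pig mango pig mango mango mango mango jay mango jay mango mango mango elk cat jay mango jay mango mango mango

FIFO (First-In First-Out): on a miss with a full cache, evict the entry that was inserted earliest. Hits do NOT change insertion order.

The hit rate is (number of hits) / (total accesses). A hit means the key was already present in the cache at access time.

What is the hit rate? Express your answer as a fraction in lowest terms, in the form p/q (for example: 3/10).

Answer: 16/33

Derivation:
FIFO simulation (capacity=2):
  1. access elk: MISS. Cache (old->new): [elk]
  2. access elk: HIT. Cache (old->new): [elk]
  3. access pig: MISS. Cache (old->new): [elk pig]
  4. access mango: MISS, evict elk. Cache (old->new): [pig mango]
  5. access cat: MISS, evict pig. Cache (old->new): [mango cat]
  6. access jay: MISS, evict mango. Cache (old->new): [cat jay]
  7. access elk: MISS, evict cat. Cache (old->new): [jay elk]
  8. access elk: HIT. Cache (old->new): [jay elk]
  9. access elk: HIT. Cache (old->new): [jay elk]
  10. access cat: MISS, evict jay. Cache (old->new): [elk cat]
  11. access pig: MISS, evict elk. Cache (old->new): [cat pig]
  12. access jay: MISS, evict cat. Cache (old->new): [pig jay]
  13. access pig: HIT. Cache (old->new): [pig jay]
  14. access mango: MISS, evict pig. Cache (old->new): [jay mango]
  15. access pig: MISS, evict jay. Cache (old->new): [mango pig]
  16. access mango: HIT. Cache (old->new): [mango pig]
  17. access mango: HIT. Cache (old->new): [mango pig]
  18. access mango: HIT. Cache (old->new): [mango pig]
  19. access mango: HIT. Cache (old->new): [mango pig]
  20. access jay: MISS, evict mango. Cache (old->new): [pig jay]
  21. access mango: MISS, evict pig. Cache (old->new): [jay mango]
  22. access jay: HIT. Cache (old->new): [jay mango]
  23. access mango: HIT. Cache (old->new): [jay mango]
  24. access mango: HIT. Cache (old->new): [jay mango]
  25. access mango: HIT. Cache (old->new): [jay mango]
  26. access elk: MISS, evict jay. Cache (old->new): [mango elk]
  27. access cat: MISS, evict mango. Cache (old->new): [elk cat]
  28. access jay: MISS, evict elk. Cache (old->new): [cat jay]
  29. access mango: MISS, evict cat. Cache (old->new): [jay mango]
  30. access jay: HIT. Cache (old->new): [jay mango]
  31. access mango: HIT. Cache (old->new): [jay mango]
  32. access mango: HIT. Cache (old->new): [jay mango]
  33. access mango: HIT. Cache (old->new): [jay mango]
Total: 16 hits, 17 misses, 15 evictions

Hit rate = 16/33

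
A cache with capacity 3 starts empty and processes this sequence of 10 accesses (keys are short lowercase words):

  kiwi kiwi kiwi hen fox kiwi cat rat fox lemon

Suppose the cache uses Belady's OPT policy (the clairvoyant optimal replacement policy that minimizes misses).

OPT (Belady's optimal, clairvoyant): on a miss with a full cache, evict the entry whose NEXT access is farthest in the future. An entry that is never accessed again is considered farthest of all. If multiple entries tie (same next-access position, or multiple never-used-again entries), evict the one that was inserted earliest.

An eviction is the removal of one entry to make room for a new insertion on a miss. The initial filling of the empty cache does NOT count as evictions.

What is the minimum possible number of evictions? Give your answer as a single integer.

OPT (Belady) simulation (capacity=3):
  1. access kiwi: MISS. Cache: [kiwi]
  2. access kiwi: HIT. Next use of kiwi: step 3. Cache: [kiwi]
  3. access kiwi: HIT. Next use of kiwi: step 6. Cache: [kiwi]
  4. access hen: MISS. Cache: [kiwi hen]
  5. access fox: MISS. Cache: [kiwi hen fox]
  6. access kiwi: HIT. Next use of kiwi: never. Cache: [kiwi hen fox]
  7. access cat: MISS, evict kiwi (next use: never). Cache: [hen fox cat]
  8. access rat: MISS, evict hen (next use: never). Cache: [fox cat rat]
  9. access fox: HIT. Next use of fox: never. Cache: [fox cat rat]
  10. access lemon: MISS, evict fox (next use: never). Cache: [cat rat lemon]
Total: 4 hits, 6 misses, 3 evictions

Answer: 3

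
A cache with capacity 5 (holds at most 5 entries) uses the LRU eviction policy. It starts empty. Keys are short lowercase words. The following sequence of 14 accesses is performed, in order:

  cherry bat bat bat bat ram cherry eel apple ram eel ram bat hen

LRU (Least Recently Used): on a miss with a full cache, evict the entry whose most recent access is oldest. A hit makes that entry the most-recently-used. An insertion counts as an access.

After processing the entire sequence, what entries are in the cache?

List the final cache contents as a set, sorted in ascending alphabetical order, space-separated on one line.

LRU simulation (capacity=5):
  1. access cherry: MISS. Cache (LRU->MRU): [cherry]
  2. access bat: MISS. Cache (LRU->MRU): [cherry bat]
  3. access bat: HIT. Cache (LRU->MRU): [cherry bat]
  4. access bat: HIT. Cache (LRU->MRU): [cherry bat]
  5. access bat: HIT. Cache (LRU->MRU): [cherry bat]
  6. access ram: MISS. Cache (LRU->MRU): [cherry bat ram]
  7. access cherry: HIT. Cache (LRU->MRU): [bat ram cherry]
  8. access eel: MISS. Cache (LRU->MRU): [bat ram cherry eel]
  9. access apple: MISS. Cache (LRU->MRU): [bat ram cherry eel apple]
  10. access ram: HIT. Cache (LRU->MRU): [bat cherry eel apple ram]
  11. access eel: HIT. Cache (LRU->MRU): [bat cherry apple ram eel]
  12. access ram: HIT. Cache (LRU->MRU): [bat cherry apple eel ram]
  13. access bat: HIT. Cache (LRU->MRU): [cherry apple eel ram bat]
  14. access hen: MISS, evict cherry. Cache (LRU->MRU): [apple eel ram bat hen]
Total: 8 hits, 6 misses, 1 evictions

Answer: apple bat eel hen ram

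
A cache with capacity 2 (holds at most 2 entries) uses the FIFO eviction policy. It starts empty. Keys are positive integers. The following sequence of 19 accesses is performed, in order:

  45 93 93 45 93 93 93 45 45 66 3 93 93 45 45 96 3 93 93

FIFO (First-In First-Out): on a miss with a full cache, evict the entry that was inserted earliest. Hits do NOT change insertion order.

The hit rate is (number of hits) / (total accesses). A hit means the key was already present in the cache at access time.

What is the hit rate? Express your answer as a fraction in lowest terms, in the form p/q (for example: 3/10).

FIFO simulation (capacity=2):
  1. access 45: MISS. Cache (old->new): [45]
  2. access 93: MISS. Cache (old->new): [45 93]
  3. access 93: HIT. Cache (old->new): [45 93]
  4. access 45: HIT. Cache (old->new): [45 93]
  5. access 93: HIT. Cache (old->new): [45 93]
  6. access 93: HIT. Cache (old->new): [45 93]
  7. access 93: HIT. Cache (old->new): [45 93]
  8. access 45: HIT. Cache (old->new): [45 93]
  9. access 45: HIT. Cache (old->new): [45 93]
  10. access 66: MISS, evict 45. Cache (old->new): [93 66]
  11. access 3: MISS, evict 93. Cache (old->new): [66 3]
  12. access 93: MISS, evict 66. Cache (old->new): [3 93]
  13. access 93: HIT. Cache (old->new): [3 93]
  14. access 45: MISS, evict 3. Cache (old->new): [93 45]
  15. access 45: HIT. Cache (old->new): [93 45]
  16. access 96: MISS, evict 93. Cache (old->new): [45 96]
  17. access 3: MISS, evict 45. Cache (old->new): [96 3]
  18. access 93: MISS, evict 96. Cache (old->new): [3 93]
  19. access 93: HIT. Cache (old->new): [3 93]
Total: 10 hits, 9 misses, 7 evictions

Hit rate = 10/19

Answer: 10/19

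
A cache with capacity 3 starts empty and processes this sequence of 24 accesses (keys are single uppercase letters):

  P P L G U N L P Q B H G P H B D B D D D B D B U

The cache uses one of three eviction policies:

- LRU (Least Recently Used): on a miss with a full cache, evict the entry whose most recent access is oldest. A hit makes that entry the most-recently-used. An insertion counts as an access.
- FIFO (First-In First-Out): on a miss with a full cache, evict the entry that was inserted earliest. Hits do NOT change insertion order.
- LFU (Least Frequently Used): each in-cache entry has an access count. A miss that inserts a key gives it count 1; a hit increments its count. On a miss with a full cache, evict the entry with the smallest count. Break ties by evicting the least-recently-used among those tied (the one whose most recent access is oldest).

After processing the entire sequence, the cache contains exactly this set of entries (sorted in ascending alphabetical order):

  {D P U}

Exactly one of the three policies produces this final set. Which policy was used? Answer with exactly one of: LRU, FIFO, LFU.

Simulating under each policy and comparing final sets:
  LRU: final set = {B D U} -> differs
  FIFO: final set = {B D U} -> differs
  LFU: final set = {D P U} -> MATCHES target
Only LFU produces the target set.

Answer: LFU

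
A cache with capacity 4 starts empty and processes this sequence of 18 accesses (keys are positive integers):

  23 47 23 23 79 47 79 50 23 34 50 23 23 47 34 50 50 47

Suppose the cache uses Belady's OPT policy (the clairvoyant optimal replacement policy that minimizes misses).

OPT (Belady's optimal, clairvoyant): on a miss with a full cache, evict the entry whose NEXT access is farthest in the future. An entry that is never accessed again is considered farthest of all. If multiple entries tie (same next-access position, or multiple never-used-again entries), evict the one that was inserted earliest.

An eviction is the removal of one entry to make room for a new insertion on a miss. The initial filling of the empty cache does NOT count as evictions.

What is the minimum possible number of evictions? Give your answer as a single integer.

Answer: 1

Derivation:
OPT (Belady) simulation (capacity=4):
  1. access 23: MISS. Cache: [23]
  2. access 47: MISS. Cache: [23 47]
  3. access 23: HIT. Next use of 23: step 4. Cache: [23 47]
  4. access 23: HIT. Next use of 23: step 9. Cache: [23 47]
  5. access 79: MISS. Cache: [23 47 79]
  6. access 47: HIT. Next use of 47: step 14. Cache: [23 47 79]
  7. access 79: HIT. Next use of 79: never. Cache: [23 47 79]
  8. access 50: MISS. Cache: [23 47 79 50]
  9. access 23: HIT. Next use of 23: step 12. Cache: [23 47 79 50]
  10. access 34: MISS, evict 79 (next use: never). Cache: [23 47 50 34]
  11. access 50: HIT. Next use of 50: step 16. Cache: [23 47 50 34]
  12. access 23: HIT. Next use of 23: step 13. Cache: [23 47 50 34]
  13. access 23: HIT. Next use of 23: never. Cache: [23 47 50 34]
  14. access 47: HIT. Next use of 47: step 18. Cache: [23 47 50 34]
  15. access 34: HIT. Next use of 34: never. Cache: [23 47 50 34]
  16. access 50: HIT. Next use of 50: step 17. Cache: [23 47 50 34]
  17. access 50: HIT. Next use of 50: never. Cache: [23 47 50 34]
  18. access 47: HIT. Next use of 47: never. Cache: [23 47 50 34]
Total: 13 hits, 5 misses, 1 evictions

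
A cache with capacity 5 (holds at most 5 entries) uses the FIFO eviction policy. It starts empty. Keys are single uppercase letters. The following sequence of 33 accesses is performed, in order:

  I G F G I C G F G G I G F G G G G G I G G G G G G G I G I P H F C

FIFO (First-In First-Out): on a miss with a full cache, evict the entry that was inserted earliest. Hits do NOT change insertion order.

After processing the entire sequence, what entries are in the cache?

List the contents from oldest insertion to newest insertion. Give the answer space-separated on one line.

Answer: G F C P H

Derivation:
FIFO simulation (capacity=5):
  1. access I: MISS. Cache (old->new): [I]
  2. access G: MISS. Cache (old->new): [I G]
  3. access F: MISS. Cache (old->new): [I G F]
  4. access G: HIT. Cache (old->new): [I G F]
  5. access I: HIT. Cache (old->new): [I G F]
  6. access C: MISS. Cache (old->new): [I G F C]
  7. access G: HIT. Cache (old->new): [I G F C]
  8. access F: HIT. Cache (old->new): [I G F C]
  9. access G: HIT. Cache (old->new): [I G F C]
  10. access G: HIT. Cache (old->new): [I G F C]
  11. access I: HIT. Cache (old->new): [I G F C]
  12. access G: HIT. Cache (old->new): [I G F C]
  13. access F: HIT. Cache (old->new): [I G F C]
  14. access G: HIT. Cache (old->new): [I G F C]
  15. access G: HIT. Cache (old->new): [I G F C]
  16. access G: HIT. Cache (old->new): [I G F C]
  17. access G: HIT. Cache (old->new): [I G F C]
  18. access G: HIT. Cache (old->new): [I G F C]
  19. access I: HIT. Cache (old->new): [I G F C]
  20. access G: HIT. Cache (old->new): [I G F C]
  21. access G: HIT. Cache (old->new): [I G F C]
  22. access G: HIT. Cache (old->new): [I G F C]
  23. access G: HIT. Cache (old->new): [I G F C]
  24. access G: HIT. Cache (old->new): [I G F C]
  25. access G: HIT. Cache (old->new): [I G F C]
  26. access G: HIT. Cache (old->new): [I G F C]
  27. access I: HIT. Cache (old->new): [I G F C]
  28. access G: HIT. Cache (old->new): [I G F C]
  29. access I: HIT. Cache (old->new): [I G F C]
  30. access P: MISS. Cache (old->new): [I G F C P]
  31. access H: MISS, evict I. Cache (old->new): [G F C P H]
  32. access F: HIT. Cache (old->new): [G F C P H]
  33. access C: HIT. Cache (old->new): [G F C P H]
Total: 27 hits, 6 misses, 1 evictions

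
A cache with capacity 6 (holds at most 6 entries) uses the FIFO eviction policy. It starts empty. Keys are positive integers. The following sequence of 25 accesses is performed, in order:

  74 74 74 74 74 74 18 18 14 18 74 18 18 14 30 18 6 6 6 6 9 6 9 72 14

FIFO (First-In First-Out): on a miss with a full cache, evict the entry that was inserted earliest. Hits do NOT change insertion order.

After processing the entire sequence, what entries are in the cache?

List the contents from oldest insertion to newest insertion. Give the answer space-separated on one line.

Answer: 18 14 30 6 9 72

Derivation:
FIFO simulation (capacity=6):
  1. access 74: MISS. Cache (old->new): [74]
  2. access 74: HIT. Cache (old->new): [74]
  3. access 74: HIT. Cache (old->new): [74]
  4. access 74: HIT. Cache (old->new): [74]
  5. access 74: HIT. Cache (old->new): [74]
  6. access 74: HIT. Cache (old->new): [74]
  7. access 18: MISS. Cache (old->new): [74 18]
  8. access 18: HIT. Cache (old->new): [74 18]
  9. access 14: MISS. Cache (old->new): [74 18 14]
  10. access 18: HIT. Cache (old->new): [74 18 14]
  11. access 74: HIT. Cache (old->new): [74 18 14]
  12. access 18: HIT. Cache (old->new): [74 18 14]
  13. access 18: HIT. Cache (old->new): [74 18 14]
  14. access 14: HIT. Cache (old->new): [74 18 14]
  15. access 30: MISS. Cache (old->new): [74 18 14 30]
  16. access 18: HIT. Cache (old->new): [74 18 14 30]
  17. access 6: MISS. Cache (old->new): [74 18 14 30 6]
  18. access 6: HIT. Cache (old->new): [74 18 14 30 6]
  19. access 6: HIT. Cache (old->new): [74 18 14 30 6]
  20. access 6: HIT. Cache (old->new): [74 18 14 30 6]
  21. access 9: MISS. Cache (old->new): [74 18 14 30 6 9]
  22. access 6: HIT. Cache (old->new): [74 18 14 30 6 9]
  23. access 9: HIT. Cache (old->new): [74 18 14 30 6 9]
  24. access 72: MISS, evict 74. Cache (old->new): [18 14 30 6 9 72]
  25. access 14: HIT. Cache (old->new): [18 14 30 6 9 72]
Total: 18 hits, 7 misses, 1 evictions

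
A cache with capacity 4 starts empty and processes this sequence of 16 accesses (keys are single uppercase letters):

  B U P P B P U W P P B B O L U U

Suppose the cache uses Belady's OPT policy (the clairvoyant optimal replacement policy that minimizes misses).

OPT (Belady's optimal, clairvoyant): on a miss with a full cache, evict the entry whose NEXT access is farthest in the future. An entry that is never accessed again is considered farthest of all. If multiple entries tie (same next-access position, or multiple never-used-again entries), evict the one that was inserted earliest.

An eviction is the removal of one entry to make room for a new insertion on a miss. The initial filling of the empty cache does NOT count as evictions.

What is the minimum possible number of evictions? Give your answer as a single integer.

OPT (Belady) simulation (capacity=4):
  1. access B: MISS. Cache: [B]
  2. access U: MISS. Cache: [B U]
  3. access P: MISS. Cache: [B U P]
  4. access P: HIT. Next use of P: step 6. Cache: [B U P]
  5. access B: HIT. Next use of B: step 11. Cache: [B U P]
  6. access P: HIT. Next use of P: step 9. Cache: [B U P]
  7. access U: HIT. Next use of U: step 15. Cache: [B U P]
  8. access W: MISS. Cache: [B U P W]
  9. access P: HIT. Next use of P: step 10. Cache: [B U P W]
  10. access P: HIT. Next use of P: never. Cache: [B U P W]
  11. access B: HIT. Next use of B: step 12. Cache: [B U P W]
  12. access B: HIT. Next use of B: never. Cache: [B U P W]
  13. access O: MISS, evict B (next use: never). Cache: [U P W O]
  14. access L: MISS, evict P (next use: never). Cache: [U W O L]
  15. access U: HIT. Next use of U: step 16. Cache: [U W O L]
  16. access U: HIT. Next use of U: never. Cache: [U W O L]
Total: 10 hits, 6 misses, 2 evictions

Answer: 2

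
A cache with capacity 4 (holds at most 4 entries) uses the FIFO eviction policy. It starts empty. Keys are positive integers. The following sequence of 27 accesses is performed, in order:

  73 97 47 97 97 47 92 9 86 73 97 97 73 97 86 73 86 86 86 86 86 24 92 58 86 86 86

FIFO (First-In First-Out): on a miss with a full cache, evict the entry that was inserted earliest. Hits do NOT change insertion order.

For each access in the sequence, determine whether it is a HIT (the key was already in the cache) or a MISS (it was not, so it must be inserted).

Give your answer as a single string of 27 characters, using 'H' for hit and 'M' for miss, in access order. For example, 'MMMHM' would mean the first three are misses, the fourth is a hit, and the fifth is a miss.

FIFO simulation (capacity=4):
  1. access 73: MISS. Cache (old->new): [73]
  2. access 97: MISS. Cache (old->new): [73 97]
  3. access 47: MISS. Cache (old->new): [73 97 47]
  4. access 97: HIT. Cache (old->new): [73 97 47]
  5. access 97: HIT. Cache (old->new): [73 97 47]
  6. access 47: HIT. Cache (old->new): [73 97 47]
  7. access 92: MISS. Cache (old->new): [73 97 47 92]
  8. access 9: MISS, evict 73. Cache (old->new): [97 47 92 9]
  9. access 86: MISS, evict 97. Cache (old->new): [47 92 9 86]
  10. access 73: MISS, evict 47. Cache (old->new): [92 9 86 73]
  11. access 97: MISS, evict 92. Cache (old->new): [9 86 73 97]
  12. access 97: HIT. Cache (old->new): [9 86 73 97]
  13. access 73: HIT. Cache (old->new): [9 86 73 97]
  14. access 97: HIT. Cache (old->new): [9 86 73 97]
  15. access 86: HIT. Cache (old->new): [9 86 73 97]
  16. access 73: HIT. Cache (old->new): [9 86 73 97]
  17. access 86: HIT. Cache (old->new): [9 86 73 97]
  18. access 86: HIT. Cache (old->new): [9 86 73 97]
  19. access 86: HIT. Cache (old->new): [9 86 73 97]
  20. access 86: HIT. Cache (old->new): [9 86 73 97]
  21. access 86: HIT. Cache (old->new): [9 86 73 97]
  22. access 24: MISS, evict 9. Cache (old->new): [86 73 97 24]
  23. access 92: MISS, evict 86. Cache (old->new): [73 97 24 92]
  24. access 58: MISS, evict 73. Cache (old->new): [97 24 92 58]
  25. access 86: MISS, evict 97. Cache (old->new): [24 92 58 86]
  26. access 86: HIT. Cache (old->new): [24 92 58 86]
  27. access 86: HIT. Cache (old->new): [24 92 58 86]
Total: 15 hits, 12 misses, 8 evictions

Answer: MMMHHHMMMMMHHHHHHHHHHMMMMHH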